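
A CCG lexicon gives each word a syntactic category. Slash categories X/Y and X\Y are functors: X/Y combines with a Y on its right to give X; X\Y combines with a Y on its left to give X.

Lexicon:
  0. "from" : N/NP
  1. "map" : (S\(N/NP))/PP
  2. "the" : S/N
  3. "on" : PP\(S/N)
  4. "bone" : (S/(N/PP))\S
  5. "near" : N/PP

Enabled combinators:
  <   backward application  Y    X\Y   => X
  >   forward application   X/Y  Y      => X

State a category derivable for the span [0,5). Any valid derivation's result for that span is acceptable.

[0,6] S   >
  [0,5] S/(N/PP)   <
    [0,4] S   <
      [0,1] "from" : N/NP
      [1,4] S\(N/NP)   >
        [1,2] "map" : (S\(N/NP))/PP
        [2,4] PP   <
          [2,3] "the" : S/N
          [3,4] "on" : PP\(S/N)
    [4,5] "bone" : (S/(N/PP))\S
  [5,6] "near" : N/PP

S/(N/PP)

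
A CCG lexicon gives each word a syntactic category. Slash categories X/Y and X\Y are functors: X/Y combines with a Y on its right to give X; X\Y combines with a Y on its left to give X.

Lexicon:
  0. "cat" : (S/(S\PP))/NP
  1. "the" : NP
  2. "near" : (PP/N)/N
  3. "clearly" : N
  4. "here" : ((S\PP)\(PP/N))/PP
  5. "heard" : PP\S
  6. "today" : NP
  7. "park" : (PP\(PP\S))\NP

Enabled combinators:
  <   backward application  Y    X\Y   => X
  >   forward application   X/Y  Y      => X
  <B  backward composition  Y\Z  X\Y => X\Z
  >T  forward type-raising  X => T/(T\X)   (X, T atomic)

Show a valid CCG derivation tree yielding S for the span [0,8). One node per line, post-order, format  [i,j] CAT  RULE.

[0,1] (S/(S\PP))/NP  lex  "cat"
[1,2] NP  lex  "the"
[0,2] S/(S\PP)  >  k=1
[2,3] (PP/N)/N  lex  "near"
[3,4] N  lex  "clearly"
[2,4] PP/N  >  k=3
[4,5] ((S\PP)\(PP/N))/PP  lex  "here"
[5,6] PP\S  lex  "heard"
[6,7] NP  lex  "today"
[7,8] (PP\(PP\S))\NP  lex  "park"
[6,8] PP\(PP\S)  <  k=7
[5,8] PP  <  k=6
[4,8] (S\PP)\(PP/N)  >  k=5
[2,8] S\PP  <  k=4
[0,8] S  >  k=2

[0,8] S   >
  [0,2] S/(S\PP)   >
    [0,1] "cat" : (S/(S\PP))/NP
    [1,2] "the" : NP
  [2,8] S\PP   <
    [2,4] PP/N   >
      [2,3] "near" : (PP/N)/N
      [3,4] "clearly" : N
    [4,8] (S\PP)\(PP/N)   >
      [4,5] "here" : ((S\PP)\(PP/N))/PP
      [5,8] PP   <
        [5,6] "heard" : PP\S
        [6,8] PP\(PP\S)   <
          [6,7] "today" : NP
          [7,8] "park" : (PP\(PP\S))\NP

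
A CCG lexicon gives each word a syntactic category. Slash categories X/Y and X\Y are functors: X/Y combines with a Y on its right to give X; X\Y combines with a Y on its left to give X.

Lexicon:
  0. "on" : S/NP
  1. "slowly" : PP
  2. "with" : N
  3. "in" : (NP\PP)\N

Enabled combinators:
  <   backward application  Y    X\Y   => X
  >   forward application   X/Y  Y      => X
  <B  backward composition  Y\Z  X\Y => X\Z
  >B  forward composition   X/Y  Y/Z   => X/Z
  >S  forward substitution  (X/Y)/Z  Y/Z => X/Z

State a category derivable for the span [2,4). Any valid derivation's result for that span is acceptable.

NP\PP

[0,4] S   >
  [0,1] "on" : S/NP
  [1,4] NP   <
    [1,2] "slowly" : PP
    [2,4] NP\PP   <
      [2,3] "with" : N
      [3,4] "in" : (NP\PP)\N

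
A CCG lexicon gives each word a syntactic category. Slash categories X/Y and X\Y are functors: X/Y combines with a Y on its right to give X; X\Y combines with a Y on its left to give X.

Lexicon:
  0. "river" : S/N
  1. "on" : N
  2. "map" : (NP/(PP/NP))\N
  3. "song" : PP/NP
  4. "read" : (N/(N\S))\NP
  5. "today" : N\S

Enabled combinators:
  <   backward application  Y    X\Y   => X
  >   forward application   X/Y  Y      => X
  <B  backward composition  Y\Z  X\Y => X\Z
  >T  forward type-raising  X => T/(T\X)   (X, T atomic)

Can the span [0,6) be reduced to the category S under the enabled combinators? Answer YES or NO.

YES

[0,6] S   >
  [0,1] "river" : S/N
  [1,6] N   >
    [1,5] N/(N\S)   <
      [1,4] NP   >
        [1,3] NP/(PP/NP)   <
          [1,2] "on" : N
          [2,3] "map" : (NP/(PP/NP))\N
        [3,4] "song" : PP/NP
      [4,5] "read" : (N/(N\S))\NP
    [5,6] "today" : N\S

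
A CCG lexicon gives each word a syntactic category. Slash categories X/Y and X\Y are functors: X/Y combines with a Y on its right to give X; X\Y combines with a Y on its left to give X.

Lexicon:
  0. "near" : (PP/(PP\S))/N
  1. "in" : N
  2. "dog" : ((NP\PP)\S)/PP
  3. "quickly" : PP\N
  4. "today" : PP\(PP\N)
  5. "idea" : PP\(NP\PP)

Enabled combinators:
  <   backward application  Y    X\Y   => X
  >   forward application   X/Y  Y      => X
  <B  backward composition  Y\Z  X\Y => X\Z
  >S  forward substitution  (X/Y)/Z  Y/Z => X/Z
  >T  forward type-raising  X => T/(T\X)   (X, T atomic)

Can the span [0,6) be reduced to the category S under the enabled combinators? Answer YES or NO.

(PP/(PP\S))/N N ((NP\PP)\S)/PP PP\N PP\(PP\N) PP\(NP\PP)
CKY chart[0,6] = {N/(N\PP), NP/(NP\PP), PP, PP/(PP\PP), S/(S\PP)}; S ∉ chart

NO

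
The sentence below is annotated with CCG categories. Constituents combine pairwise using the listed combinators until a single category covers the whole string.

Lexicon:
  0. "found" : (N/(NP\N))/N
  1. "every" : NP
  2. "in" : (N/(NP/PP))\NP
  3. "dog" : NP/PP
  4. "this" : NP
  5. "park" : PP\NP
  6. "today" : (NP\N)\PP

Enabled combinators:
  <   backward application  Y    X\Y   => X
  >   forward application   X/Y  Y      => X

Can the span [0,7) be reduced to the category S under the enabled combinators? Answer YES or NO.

NO

(N/(NP\N))/N NP (N/(NP/PP))\NP NP/PP NP PP\NP (NP\N)\PP
CKY chart[0,7] = {N}; S ∉ chart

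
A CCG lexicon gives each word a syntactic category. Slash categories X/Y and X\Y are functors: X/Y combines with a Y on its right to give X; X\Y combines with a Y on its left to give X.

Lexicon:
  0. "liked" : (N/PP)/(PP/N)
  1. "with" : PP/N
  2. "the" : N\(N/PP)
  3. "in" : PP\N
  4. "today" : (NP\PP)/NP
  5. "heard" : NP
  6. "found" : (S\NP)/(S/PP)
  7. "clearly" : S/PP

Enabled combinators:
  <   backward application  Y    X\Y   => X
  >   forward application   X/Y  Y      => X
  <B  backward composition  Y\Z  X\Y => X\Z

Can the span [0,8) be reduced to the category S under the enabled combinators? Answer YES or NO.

[0,8] S   <
  [0,6] NP   <
    [0,4] PP   <
      [0,3] N   <
        [0,2] N/PP   >
          [0,1] "liked" : (N/PP)/(PP/N)
          [1,2] "with" : PP/N
        [2,3] "the" : N\(N/PP)
      [3,4] "in" : PP\N
    [4,6] NP\PP   >
      [4,5] "today" : (NP\PP)/NP
      [5,6] "heard" : NP
  [6,8] S\NP   >
    [6,7] "found" : (S\NP)/(S/PP)
    [7,8] "clearly" : S/PP

YES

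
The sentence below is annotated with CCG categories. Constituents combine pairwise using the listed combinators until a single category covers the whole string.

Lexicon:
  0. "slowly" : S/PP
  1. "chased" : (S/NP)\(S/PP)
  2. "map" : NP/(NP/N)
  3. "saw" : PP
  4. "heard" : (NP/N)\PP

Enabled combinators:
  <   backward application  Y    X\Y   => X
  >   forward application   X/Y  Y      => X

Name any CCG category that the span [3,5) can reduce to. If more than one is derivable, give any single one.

[0,5] S   >
  [0,2] S/NP   <
    [0,1] "slowly" : S/PP
    [1,2] "chased" : (S/NP)\(S/PP)
  [2,5] NP   >
    [2,3] "map" : NP/(NP/N)
    [3,5] NP/N   <
      [3,4] "saw" : PP
      [4,5] "heard" : (NP/N)\PP

NP/N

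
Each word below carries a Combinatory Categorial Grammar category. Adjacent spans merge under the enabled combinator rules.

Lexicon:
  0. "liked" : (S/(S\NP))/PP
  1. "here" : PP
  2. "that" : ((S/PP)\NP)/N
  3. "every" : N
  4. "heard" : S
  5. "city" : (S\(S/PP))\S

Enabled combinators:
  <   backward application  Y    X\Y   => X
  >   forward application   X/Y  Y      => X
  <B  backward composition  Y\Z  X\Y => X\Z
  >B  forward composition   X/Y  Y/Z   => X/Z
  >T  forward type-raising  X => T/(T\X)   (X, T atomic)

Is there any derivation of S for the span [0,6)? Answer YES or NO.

YES

[0,6] S   >
  [0,2] S/(S\NP)   >
    [0,1] "liked" : (S/(S\NP))/PP
    [1,2] "here" : PP
  [2,6] S\NP   <B
    [2,4] (S/PP)\NP   >
      [2,3] "that" : ((S/PP)\NP)/N
      [3,4] "every" : N
    [4,6] S\(S/PP)   <
      [4,5] "heard" : S
      [5,6] "city" : (S\(S/PP))\S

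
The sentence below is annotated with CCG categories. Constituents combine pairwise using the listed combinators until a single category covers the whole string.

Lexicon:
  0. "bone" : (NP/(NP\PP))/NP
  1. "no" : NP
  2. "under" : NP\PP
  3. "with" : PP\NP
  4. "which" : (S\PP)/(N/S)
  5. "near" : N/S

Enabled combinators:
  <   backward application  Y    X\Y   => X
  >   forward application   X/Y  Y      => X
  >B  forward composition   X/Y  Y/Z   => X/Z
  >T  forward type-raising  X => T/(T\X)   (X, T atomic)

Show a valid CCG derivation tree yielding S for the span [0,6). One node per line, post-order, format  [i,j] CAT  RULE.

[0,6] S   <
  [0,4] PP   <
    [0,3] NP   >
      [0,2] NP/(NP\PP)   >
        [0,1] "bone" : (NP/(NP\PP))/NP
        [1,2] "no" : NP
      [2,3] "under" : NP\PP
    [3,4] "with" : PP\NP
  [4,6] S\PP   >
    [4,5] "which" : (S\PP)/(N/S)
    [5,6] "near" : N/S

[0,1] (NP/(NP\PP))/NP  lex  "bone"
[1,2] NP  lex  "no"
[0,2] NP/(NP\PP)  >  k=1
[2,3] NP\PP  lex  "under"
[0,3] NP  >  k=2
[3,4] PP\NP  lex  "with"
[0,4] PP  <  k=3
[4,5] (S\PP)/(N/S)  lex  "which"
[5,6] N/S  lex  "near"
[4,6] S\PP  >  k=5
[0,6] S  <  k=4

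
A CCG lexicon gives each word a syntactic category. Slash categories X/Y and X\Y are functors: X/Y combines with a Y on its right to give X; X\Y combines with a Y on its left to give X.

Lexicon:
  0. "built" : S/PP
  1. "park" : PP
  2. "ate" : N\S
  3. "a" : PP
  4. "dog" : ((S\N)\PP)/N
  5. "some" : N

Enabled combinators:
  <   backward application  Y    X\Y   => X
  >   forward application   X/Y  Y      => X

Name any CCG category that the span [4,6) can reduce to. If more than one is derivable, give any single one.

(S\N)\PP

[0,6] S   <
  [0,3] N   <
    [0,2] S   >
      [0,1] "built" : S/PP
      [1,2] "park" : PP
    [2,3] "ate" : N\S
  [3,6] S\N   <
    [3,4] "a" : PP
    [4,6] (S\N)\PP   >
      [4,5] "dog" : ((S\N)\PP)/N
      [5,6] "some" : N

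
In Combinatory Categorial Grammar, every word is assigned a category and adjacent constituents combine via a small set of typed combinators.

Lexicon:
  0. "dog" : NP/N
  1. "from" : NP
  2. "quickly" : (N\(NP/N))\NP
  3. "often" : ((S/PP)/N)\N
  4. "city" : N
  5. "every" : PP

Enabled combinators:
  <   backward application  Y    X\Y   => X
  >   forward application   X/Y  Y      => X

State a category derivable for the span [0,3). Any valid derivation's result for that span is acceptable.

N

[0,6] S   >
  [0,5] S/PP   >
    [0,4] (S/PP)/N   <
      [0,3] N   <
        [0,1] "dog" : NP/N
        [1,3] N\(NP/N)   <
          [1,2] "from" : NP
          [2,3] "quickly" : (N\(NP/N))\NP
      [3,4] "often" : ((S/PP)/N)\N
    [4,5] "city" : N
  [5,6] "every" : PP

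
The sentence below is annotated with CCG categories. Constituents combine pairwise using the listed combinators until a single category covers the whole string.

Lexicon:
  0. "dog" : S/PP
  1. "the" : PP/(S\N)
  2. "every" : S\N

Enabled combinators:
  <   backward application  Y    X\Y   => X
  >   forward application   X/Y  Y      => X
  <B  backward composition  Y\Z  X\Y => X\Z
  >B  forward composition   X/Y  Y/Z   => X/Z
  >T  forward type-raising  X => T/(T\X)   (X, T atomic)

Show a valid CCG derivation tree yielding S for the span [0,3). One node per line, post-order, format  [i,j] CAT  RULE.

[0,3] S   >
  [0,1] "dog" : S/PP
  [1,3] PP   >
    [1,2] "the" : PP/(S\N)
    [2,3] "every" : S\N

[0,1] S/PP  lex  "dog"
[1,2] PP/(S\N)  lex  "the"
[2,3] S\N  lex  "every"
[1,3] PP  >  k=2
[0,3] S  >  k=1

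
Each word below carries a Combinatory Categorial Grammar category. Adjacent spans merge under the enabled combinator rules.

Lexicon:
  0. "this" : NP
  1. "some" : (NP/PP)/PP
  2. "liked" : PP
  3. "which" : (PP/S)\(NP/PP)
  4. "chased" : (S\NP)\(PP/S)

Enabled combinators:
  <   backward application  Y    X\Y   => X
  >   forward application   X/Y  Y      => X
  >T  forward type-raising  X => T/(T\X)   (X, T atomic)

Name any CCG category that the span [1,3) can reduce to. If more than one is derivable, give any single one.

[0,5] S   <
  [0,1] "this" : NP
  [1,5] S\NP   <
    [1,4] PP/S   <
      [1,3] NP/PP   >
        [1,2] "some" : (NP/PP)/PP
        [2,3] "liked" : PP
      [3,4] "which" : (PP/S)\(NP/PP)
    [4,5] "chased" : (S\NP)\(PP/S)

NP/PP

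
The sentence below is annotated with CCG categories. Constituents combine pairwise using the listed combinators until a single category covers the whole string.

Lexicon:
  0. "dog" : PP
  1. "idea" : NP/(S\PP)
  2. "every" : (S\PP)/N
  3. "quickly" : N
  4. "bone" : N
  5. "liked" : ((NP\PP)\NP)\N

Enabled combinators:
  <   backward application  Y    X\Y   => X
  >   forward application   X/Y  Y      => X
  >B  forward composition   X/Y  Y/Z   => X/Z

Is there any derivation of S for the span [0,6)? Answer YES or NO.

PP NP/(S\PP) (S\PP)/N N N ((NP\PP)\NP)\N
CKY chart[0,6] = {NP}; S ∉ chart

NO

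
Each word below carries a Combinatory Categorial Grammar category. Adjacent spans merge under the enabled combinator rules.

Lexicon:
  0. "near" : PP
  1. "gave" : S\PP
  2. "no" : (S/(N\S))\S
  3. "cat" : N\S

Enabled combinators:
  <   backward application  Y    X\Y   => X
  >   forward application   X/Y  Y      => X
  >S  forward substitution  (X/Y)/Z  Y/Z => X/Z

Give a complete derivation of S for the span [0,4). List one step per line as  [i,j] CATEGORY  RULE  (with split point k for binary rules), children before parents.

[0,4] S   >
  [0,3] S/(N\S)   <
    [0,2] S   <
      [0,1] "near" : PP
      [1,2] "gave" : S\PP
    [2,3] "no" : (S/(N\S))\S
  [3,4] "cat" : N\S

[0,1] PP  lex  "near"
[1,2] S\PP  lex  "gave"
[0,2] S  <  k=1
[2,3] (S/(N\S))\S  lex  "no"
[0,3] S/(N\S)  <  k=2
[3,4] N\S  lex  "cat"
[0,4] S  >  k=3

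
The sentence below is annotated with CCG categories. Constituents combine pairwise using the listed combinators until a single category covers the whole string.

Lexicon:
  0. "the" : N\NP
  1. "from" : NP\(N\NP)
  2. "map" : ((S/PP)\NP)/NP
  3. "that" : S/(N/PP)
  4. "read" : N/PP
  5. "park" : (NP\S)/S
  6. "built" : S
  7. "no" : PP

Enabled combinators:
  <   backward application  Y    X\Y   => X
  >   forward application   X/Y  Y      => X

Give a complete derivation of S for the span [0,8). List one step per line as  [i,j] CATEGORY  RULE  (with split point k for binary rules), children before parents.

[0,8] S   >
  [0,7] S/PP   <
    [0,2] NP   <
      [0,1] "the" : N\NP
      [1,2] "from" : NP\(N\NP)
    [2,7] (S/PP)\NP   >
      [2,3] "map" : ((S/PP)\NP)/NP
      [3,7] NP   <
        [3,5] S   >
          [3,4] "that" : S/(N/PP)
          [4,5] "read" : N/PP
        [5,7] NP\S   >
          [5,6] "park" : (NP\S)/S
          [6,7] "built" : S
  [7,8] "no" : PP

[0,1] N\NP  lex  "the"
[1,2] NP\(N\NP)  lex  "from"
[0,2] NP  <  k=1
[2,3] ((S/PP)\NP)/NP  lex  "map"
[3,4] S/(N/PP)  lex  "that"
[4,5] N/PP  lex  "read"
[3,5] S  >  k=4
[5,6] (NP\S)/S  lex  "park"
[6,7] S  lex  "built"
[5,7] NP\S  >  k=6
[3,7] NP  <  k=5
[2,7] (S/PP)\NP  >  k=3
[0,7] S/PP  <  k=2
[7,8] PP  lex  "no"
[0,8] S  >  k=7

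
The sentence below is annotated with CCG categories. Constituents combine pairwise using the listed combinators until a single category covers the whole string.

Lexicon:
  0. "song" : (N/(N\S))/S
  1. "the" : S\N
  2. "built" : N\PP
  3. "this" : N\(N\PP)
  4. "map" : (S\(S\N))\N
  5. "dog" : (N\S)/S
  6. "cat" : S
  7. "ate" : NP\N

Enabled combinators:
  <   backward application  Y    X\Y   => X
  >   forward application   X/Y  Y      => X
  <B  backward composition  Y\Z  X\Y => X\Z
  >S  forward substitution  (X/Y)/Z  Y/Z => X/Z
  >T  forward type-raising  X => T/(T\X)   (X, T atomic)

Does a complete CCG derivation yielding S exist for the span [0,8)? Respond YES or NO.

(N/(N\S))/S S\N N\PP N\(N\PP) (S\(S\N))\N (N\S)/S S NP\N
CKY chart[0,8] = {N/(N\NP), NP, NP/(NP\NP), PP/(PP\NP), S/(S\NP)}; S ∉ chart

NO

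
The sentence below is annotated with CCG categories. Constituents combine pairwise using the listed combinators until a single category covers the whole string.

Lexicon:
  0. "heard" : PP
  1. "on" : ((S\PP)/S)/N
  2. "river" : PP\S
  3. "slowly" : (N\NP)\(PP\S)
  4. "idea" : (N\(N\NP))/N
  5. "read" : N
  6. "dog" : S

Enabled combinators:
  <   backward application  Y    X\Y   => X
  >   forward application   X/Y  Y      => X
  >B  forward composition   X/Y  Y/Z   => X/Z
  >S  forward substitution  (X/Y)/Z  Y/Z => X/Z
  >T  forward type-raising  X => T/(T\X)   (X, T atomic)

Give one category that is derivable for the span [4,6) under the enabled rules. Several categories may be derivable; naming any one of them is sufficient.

N\(N\NP)

[0,7] S   <
  [0,1] "heard" : PP
  [1,7] S\PP   >
    [1,6] (S\PP)/S   >
      [1,2] "on" : ((S\PP)/S)/N
      [2,6] N   <
        [2,4] N\NP   <
          [2,3] "river" : PP\S
          [3,4] "slowly" : (N\NP)\(PP\S)
        [4,6] N\(N\NP)   >
          [4,5] "idea" : (N\(N\NP))/N
          [5,6] "read" : N
    [6,7] "dog" : S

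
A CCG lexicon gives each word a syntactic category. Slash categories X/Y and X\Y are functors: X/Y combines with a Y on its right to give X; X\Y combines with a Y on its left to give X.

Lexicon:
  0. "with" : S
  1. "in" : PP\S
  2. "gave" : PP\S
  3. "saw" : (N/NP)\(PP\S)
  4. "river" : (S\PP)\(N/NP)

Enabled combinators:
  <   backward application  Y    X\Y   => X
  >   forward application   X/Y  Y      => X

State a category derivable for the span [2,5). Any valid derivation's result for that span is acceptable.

[0,5] S   <
  [0,2] PP   <
    [0,1] "with" : S
    [1,2] "in" : PP\S
  [2,5] S\PP   <
    [2,4] N/NP   <
      [2,3] "gave" : PP\S
      [3,4] "saw" : (N/NP)\(PP\S)
    [4,5] "river" : (S\PP)\(N/NP)

S\PP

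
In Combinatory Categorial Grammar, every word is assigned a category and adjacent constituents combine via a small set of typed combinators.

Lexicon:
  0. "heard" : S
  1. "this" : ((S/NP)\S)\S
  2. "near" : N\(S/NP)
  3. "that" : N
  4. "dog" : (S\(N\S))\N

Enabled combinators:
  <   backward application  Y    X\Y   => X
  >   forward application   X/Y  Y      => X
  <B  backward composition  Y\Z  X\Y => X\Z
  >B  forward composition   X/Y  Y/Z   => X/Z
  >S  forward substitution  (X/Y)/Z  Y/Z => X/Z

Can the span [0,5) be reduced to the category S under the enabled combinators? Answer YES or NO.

YES

[0,5] S   <
  [0,3] N\S   <B
    [0,2] (S/NP)\S   <
      [0,1] "heard" : S
      [1,2] "this" : ((S/NP)\S)\S
    [2,3] "near" : N\(S/NP)
  [3,5] S\(N\S)   <
    [3,4] "that" : N
    [4,5] "dog" : (S\(N\S))\N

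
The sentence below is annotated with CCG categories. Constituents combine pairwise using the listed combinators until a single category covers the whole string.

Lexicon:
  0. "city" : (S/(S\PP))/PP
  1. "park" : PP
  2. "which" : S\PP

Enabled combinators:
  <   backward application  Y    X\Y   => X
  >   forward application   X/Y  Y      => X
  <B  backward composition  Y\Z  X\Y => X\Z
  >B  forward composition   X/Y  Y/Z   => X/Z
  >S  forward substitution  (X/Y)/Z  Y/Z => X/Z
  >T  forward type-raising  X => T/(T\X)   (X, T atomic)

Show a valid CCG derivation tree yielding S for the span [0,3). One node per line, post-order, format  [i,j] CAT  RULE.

[0,1] (S/(S\PP))/PP  lex  "city"
[1,2] PP  lex  "park"
[0,2] S/(S\PP)  >  k=1
[2,3] S\PP  lex  "which"
[0,3] S  >  k=2

[0,3] S   >
  [0,2] S/(S\PP)   >
    [0,1] "city" : (S/(S\PP))/PP
    [1,2] "park" : PP
  [2,3] "which" : S\PP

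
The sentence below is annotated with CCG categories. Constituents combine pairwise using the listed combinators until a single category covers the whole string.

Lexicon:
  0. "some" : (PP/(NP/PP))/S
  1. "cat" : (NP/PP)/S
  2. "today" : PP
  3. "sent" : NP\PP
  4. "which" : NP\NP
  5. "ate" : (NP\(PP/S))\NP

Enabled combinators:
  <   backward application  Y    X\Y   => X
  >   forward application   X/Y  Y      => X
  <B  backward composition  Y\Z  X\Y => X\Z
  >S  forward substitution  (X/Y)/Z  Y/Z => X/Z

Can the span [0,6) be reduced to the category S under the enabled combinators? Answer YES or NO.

NO

(PP/(NP/PP))/S (NP/PP)/S PP NP\PP NP\NP (NP\(PP/S))\NP
CKY chart[0,6] = {NP}; S ∉ chart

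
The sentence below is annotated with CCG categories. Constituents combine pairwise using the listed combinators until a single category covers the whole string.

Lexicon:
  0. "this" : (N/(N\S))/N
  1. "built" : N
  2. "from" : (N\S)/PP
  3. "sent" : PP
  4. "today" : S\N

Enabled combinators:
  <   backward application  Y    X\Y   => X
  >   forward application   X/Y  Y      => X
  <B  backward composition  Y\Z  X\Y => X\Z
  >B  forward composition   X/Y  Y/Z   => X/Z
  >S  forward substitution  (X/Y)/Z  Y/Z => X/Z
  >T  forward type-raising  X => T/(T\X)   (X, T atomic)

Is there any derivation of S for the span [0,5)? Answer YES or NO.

YES

[0,5] S   <
  [0,4] N   >
    [0,2] N/(N\S)   >
      [0,1] "this" : (N/(N\S))/N
      [1,2] "built" : N
    [2,4] N\S   >
      [2,3] "from" : (N\S)/PP
      [3,4] "sent" : PP
  [4,5] "today" : S\N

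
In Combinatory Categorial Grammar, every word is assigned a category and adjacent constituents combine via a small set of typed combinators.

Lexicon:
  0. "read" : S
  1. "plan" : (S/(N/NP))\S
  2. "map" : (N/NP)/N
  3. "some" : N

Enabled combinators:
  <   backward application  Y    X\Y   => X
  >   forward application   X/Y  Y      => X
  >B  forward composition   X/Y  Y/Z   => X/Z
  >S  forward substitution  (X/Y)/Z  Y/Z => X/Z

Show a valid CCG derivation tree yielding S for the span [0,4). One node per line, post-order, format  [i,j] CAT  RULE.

[0,1] S  lex  "read"
[1,2] (S/(N/NP))\S  lex  "plan"
[0,2] S/(N/NP)  <  k=1
[2,3] (N/NP)/N  lex  "map"
[0,3] S/N  >B  k=2
[3,4] N  lex  "some"
[0,4] S  >  k=3

[0,4] S   >
  [0,3] S/N   >B
    [0,2] S/(N/NP)   <
      [0,1] "read" : S
      [1,2] "plan" : (S/(N/NP))\S
    [2,3] "map" : (N/NP)/N
  [3,4] "some" : N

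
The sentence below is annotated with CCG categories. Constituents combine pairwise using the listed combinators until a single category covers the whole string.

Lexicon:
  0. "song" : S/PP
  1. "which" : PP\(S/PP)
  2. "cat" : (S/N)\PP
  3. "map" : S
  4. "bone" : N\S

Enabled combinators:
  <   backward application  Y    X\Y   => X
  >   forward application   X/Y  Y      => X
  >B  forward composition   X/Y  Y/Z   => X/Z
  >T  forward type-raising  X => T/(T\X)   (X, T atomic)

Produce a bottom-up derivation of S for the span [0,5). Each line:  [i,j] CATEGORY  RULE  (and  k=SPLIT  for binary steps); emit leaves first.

[0,5] S   >
  [0,3] S/N   <
    [0,2] PP   <
      [0,1] "song" : S/PP
      [1,2] "which" : PP\(S/PP)
    [2,3] "cat" : (S/N)\PP
  [3,5] N   <
    [3,4] "map" : S
    [4,5] "bone" : N\S

[0,1] S/PP  lex  "song"
[1,2] PP\(S/PP)  lex  "which"
[0,2] PP  <  k=1
[2,3] (S/N)\PP  lex  "cat"
[0,3] S/N  <  k=2
[3,4] S  lex  "map"
[4,5] N\S  lex  "bone"
[3,5] N  <  k=4
[0,5] S  >  k=3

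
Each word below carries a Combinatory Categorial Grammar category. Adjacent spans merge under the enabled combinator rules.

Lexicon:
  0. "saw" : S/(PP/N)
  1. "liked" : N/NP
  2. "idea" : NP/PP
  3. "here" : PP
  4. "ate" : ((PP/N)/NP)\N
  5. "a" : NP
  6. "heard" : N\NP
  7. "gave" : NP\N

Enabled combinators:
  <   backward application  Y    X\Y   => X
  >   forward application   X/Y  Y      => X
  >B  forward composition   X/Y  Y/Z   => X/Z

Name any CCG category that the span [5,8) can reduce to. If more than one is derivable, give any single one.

[0,8] S   >
  [0,5] S/NP   >B
    [0,1] "saw" : S/(PP/N)
    [1,5] (PP/N)/NP   <
      [1,4] N   >
        [1,3] N/PP   >B
          [1,2] "liked" : N/NP
          [2,3] "idea" : NP/PP
        [3,4] "here" : PP
      [4,5] "ate" : ((PP/N)/NP)\N
  [5,8] NP   <
    [5,7] N   <
      [5,6] "a" : NP
      [6,7] "heard" : N\NP
    [7,8] "gave" : NP\N

NP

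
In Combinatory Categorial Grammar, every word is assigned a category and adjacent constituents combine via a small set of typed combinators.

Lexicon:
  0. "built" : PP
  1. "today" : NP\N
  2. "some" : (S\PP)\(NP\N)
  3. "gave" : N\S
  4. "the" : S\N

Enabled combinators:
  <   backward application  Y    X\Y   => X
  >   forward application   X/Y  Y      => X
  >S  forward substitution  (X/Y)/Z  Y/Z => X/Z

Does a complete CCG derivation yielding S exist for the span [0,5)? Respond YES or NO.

[0,5] S   <
  [0,4] N   <
    [0,3] S   <
      [0,1] "built" : PP
      [1,3] S\PP   <
        [1,2] "today" : NP\N
        [2,3] "some" : (S\PP)\(NP\N)
    [3,4] "gave" : N\S
  [4,5] "the" : S\N

YES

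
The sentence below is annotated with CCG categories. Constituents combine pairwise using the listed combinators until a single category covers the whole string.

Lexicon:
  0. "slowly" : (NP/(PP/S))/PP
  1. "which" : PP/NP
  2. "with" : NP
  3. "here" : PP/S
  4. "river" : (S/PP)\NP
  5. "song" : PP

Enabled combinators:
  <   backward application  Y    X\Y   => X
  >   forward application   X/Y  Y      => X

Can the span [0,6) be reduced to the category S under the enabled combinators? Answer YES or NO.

YES

[0,6] S   >
  [0,5] S/PP   <
    [0,4] NP   >
      [0,3] NP/(PP/S)   >
        [0,1] "slowly" : (NP/(PP/S))/PP
        [1,3] PP   >
          [1,2] "which" : PP/NP
          [2,3] "with" : NP
      [3,4] "here" : PP/S
    [4,5] "river" : (S/PP)\NP
  [5,6] "song" : PP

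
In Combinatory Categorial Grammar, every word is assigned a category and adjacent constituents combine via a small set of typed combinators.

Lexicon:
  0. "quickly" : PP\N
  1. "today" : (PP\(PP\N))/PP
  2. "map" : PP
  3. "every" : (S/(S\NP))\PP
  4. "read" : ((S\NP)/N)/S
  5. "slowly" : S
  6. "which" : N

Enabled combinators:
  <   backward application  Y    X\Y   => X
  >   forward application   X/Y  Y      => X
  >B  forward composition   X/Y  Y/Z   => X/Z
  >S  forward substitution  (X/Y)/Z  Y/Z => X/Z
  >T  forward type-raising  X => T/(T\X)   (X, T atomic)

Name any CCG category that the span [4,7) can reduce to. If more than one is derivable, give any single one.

S\NP

[0,7] S   >
  [0,4] S/(S\NP)   <
    [0,3] PP   <
      [0,1] "quickly" : PP\N
      [1,3] PP\(PP\N)   >
        [1,2] "today" : (PP\(PP\N))/PP
        [2,3] "map" : PP
    [3,4] "every" : (S/(S\NP))\PP
  [4,7] S\NP   >
    [4,6] (S\NP)/N   >
      [4,5] "read" : ((S\NP)/N)/S
      [5,6] "slowly" : S
    [6,7] "which" : N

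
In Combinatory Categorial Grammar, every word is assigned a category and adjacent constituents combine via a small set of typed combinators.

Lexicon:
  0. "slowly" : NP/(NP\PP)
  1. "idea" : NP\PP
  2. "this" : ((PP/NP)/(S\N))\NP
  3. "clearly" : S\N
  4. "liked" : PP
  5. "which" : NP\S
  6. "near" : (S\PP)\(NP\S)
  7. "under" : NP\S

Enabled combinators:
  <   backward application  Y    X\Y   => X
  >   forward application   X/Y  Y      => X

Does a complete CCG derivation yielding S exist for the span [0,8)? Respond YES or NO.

NO

NP/(NP\PP) NP\PP ((PP/NP)/(S\N))\NP S\N PP NP\S (S\PP)\(NP\S) NP\S
CKY chart[0,8] = {PP}; S ∉ chart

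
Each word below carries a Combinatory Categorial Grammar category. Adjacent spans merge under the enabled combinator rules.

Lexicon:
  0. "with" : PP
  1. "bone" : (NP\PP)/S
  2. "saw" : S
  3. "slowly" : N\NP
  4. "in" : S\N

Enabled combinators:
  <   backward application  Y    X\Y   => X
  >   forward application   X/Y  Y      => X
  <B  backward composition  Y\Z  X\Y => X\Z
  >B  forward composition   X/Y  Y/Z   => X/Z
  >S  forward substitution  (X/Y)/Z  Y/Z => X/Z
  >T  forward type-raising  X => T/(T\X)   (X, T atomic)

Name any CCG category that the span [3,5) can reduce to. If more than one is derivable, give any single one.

S\NP

[0,5] S   <
  [0,3] NP   <
    [0,1] "with" : PP
    [1,3] NP\PP   >
      [1,2] "bone" : (NP\PP)/S
      [2,3] "saw" : S
  [3,5] S\NP   <B
    [3,4] "slowly" : N\NP
    [4,5] "in" : S\N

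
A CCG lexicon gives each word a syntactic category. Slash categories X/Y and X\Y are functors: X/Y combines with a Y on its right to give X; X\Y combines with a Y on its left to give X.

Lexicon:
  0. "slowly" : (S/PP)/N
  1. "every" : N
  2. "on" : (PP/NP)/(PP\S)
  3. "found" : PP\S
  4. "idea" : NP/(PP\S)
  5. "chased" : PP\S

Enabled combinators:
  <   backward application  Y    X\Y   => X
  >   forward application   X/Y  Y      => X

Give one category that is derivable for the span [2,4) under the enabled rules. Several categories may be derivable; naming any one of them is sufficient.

PP/NP

[0,6] S   >
  [0,2] S/PP   >
    [0,1] "slowly" : (S/PP)/N
    [1,2] "every" : N
  [2,6] PP   >
    [2,4] PP/NP   >
      [2,3] "on" : (PP/NP)/(PP\S)
      [3,4] "found" : PP\S
    [4,6] NP   >
      [4,5] "idea" : NP/(PP\S)
      [5,6] "chased" : PP\S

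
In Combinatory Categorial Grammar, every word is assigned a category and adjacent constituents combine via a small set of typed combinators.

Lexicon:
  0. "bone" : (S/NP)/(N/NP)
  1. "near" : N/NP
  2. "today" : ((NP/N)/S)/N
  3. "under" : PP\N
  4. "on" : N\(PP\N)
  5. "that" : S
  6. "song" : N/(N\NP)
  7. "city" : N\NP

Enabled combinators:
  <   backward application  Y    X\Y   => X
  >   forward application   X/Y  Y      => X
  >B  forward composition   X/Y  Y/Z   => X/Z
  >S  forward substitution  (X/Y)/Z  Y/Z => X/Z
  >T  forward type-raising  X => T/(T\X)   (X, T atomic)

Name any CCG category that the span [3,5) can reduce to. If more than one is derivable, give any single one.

[0,8] S   >
  [0,2] S/NP   >
    [0,1] "bone" : (S/NP)/(N/NP)
    [1,2] "near" : N/NP
  [2,8] NP   >
    [2,6] NP/N   >
      [2,5] (NP/N)/S   >
        [2,3] "today" : ((NP/N)/S)/N
        [3,5] N   <
          [3,4] "under" : PP\N
          [4,5] "on" : N\(PP\N)
      [5,6] "that" : S
    [6,8] N   >
      [6,7] "song" : N/(N\NP)
      [7,8] "city" : N\NP

N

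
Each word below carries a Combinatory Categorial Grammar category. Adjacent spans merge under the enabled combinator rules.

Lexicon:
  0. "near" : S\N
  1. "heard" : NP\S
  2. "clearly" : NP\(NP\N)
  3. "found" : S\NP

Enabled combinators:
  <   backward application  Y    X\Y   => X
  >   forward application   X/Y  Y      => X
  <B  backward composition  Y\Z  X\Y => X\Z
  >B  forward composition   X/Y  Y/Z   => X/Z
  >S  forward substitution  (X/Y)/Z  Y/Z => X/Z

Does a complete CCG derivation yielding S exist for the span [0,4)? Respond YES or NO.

[0,4] S   <
  [0,3] NP   <
    [0,2] NP\N   <B
      [0,1] "near" : S\N
      [1,2] "heard" : NP\S
    [2,3] "clearly" : NP\(NP\N)
  [3,4] "found" : S\NP

YES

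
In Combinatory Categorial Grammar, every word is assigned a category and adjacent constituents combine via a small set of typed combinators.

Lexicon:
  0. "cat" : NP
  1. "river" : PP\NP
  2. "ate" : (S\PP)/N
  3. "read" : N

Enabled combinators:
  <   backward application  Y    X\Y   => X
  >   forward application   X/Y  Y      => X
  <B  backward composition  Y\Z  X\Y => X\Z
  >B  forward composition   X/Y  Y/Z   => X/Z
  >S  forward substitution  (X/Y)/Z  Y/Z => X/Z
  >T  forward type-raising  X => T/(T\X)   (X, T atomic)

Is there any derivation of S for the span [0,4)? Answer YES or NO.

YES

[0,4] S   <
  [0,2] PP   <
    [0,1] "cat" : NP
    [1,2] "river" : PP\NP
  [2,4] S\PP   >
    [2,3] "ate" : (S\PP)/N
    [3,4] "read" : N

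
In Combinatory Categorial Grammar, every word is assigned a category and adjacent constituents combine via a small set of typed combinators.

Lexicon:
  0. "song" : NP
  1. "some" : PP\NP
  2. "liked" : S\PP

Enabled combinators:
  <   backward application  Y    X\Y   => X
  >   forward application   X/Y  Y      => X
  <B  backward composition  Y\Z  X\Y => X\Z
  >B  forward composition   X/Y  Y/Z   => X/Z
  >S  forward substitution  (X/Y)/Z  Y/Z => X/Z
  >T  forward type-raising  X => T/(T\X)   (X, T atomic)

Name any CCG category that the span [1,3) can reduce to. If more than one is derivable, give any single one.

S\NP

[0,3] S   <
  [0,1] "song" : NP
  [1,3] S\NP   <B
    [1,2] "some" : PP\NP
    [2,3] "liked" : S\PP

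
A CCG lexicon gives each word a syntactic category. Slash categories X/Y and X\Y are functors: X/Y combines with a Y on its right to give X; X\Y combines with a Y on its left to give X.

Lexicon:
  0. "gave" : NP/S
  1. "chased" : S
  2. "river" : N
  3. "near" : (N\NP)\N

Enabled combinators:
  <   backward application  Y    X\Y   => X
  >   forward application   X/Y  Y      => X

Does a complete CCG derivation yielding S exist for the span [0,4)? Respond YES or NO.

NO

NP/S S N (N\NP)\N
CKY chart[0,4] = {N}; S ∉ chart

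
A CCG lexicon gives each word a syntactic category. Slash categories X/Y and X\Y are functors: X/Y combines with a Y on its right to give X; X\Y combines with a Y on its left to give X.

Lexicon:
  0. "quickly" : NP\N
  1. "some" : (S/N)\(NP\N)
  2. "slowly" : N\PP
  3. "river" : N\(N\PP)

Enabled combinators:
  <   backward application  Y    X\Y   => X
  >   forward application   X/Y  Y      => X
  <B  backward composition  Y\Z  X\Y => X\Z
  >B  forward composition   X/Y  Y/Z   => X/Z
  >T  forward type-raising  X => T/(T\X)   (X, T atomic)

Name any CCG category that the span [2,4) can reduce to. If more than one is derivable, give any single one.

N

[0,4] S   >
  [0,2] S/N   <
    [0,1] "quickly" : NP\N
    [1,2] "some" : (S/N)\(NP\N)
  [2,4] N   <
    [2,3] "slowly" : N\PP
    [3,4] "river" : N\(N\PP)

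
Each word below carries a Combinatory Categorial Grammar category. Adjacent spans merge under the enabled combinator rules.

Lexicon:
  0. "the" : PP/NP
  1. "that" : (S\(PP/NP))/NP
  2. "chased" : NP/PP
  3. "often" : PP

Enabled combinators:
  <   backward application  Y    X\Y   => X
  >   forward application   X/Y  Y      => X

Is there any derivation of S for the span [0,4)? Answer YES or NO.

YES

[0,4] S   <
  [0,1] "the" : PP/NP
  [1,4] S\(PP/NP)   >
    [1,2] "that" : (S\(PP/NP))/NP
    [2,4] NP   >
      [2,3] "chased" : NP/PP
      [3,4] "often" : PP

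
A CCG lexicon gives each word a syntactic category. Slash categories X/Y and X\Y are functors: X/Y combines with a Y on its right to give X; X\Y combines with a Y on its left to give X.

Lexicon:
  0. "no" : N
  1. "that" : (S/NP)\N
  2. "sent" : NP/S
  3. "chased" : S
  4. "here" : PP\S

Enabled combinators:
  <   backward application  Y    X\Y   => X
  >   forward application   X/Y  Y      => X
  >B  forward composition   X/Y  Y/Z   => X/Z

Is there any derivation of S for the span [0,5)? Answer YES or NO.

NO

N (S/NP)\N NP/S S PP\S
CKY chart[0,5] = {PP}; S ∉ chart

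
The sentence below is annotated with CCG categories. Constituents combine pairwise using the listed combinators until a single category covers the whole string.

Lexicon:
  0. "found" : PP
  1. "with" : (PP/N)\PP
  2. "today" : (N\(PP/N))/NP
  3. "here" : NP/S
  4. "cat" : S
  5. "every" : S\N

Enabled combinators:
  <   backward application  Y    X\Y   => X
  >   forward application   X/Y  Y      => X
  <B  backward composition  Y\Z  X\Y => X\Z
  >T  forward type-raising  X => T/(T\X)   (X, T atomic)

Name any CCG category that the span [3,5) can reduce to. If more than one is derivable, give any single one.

[0,6] S   <
  [0,5] N   <
    [0,2] PP/N   <
      [0,1] "found" : PP
      [1,2] "with" : (PP/N)\PP
    [2,5] N\(PP/N)   >
      [2,3] "today" : (N\(PP/N))/NP
      [3,5] NP   >
        [3,4] "here" : NP/S
        [4,5] "cat" : S
  [5,6] "every" : S\N

NP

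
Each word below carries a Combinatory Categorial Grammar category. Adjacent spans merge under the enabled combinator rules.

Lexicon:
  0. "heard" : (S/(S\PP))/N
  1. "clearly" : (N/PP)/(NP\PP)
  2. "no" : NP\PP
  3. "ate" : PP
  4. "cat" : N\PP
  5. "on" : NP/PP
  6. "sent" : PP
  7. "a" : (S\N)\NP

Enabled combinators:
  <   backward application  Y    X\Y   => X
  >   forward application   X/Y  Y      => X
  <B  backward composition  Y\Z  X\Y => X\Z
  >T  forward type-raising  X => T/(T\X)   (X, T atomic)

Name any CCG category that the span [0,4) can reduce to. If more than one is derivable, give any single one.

[0,8] S   >
  [0,4] S/(S\PP)   >
    [0,1] "heard" : (S/(S\PP))/N
    [1,4] N   >
      [1,3] N/PP   >
        [1,2] "clearly" : (N/PP)/(NP\PP)
        [2,3] "no" : NP\PP
      [3,4] "ate" : PP
  [4,8] S\PP   <B
    [4,5] "cat" : N\PP
    [5,8] S\N   <
      [5,7] NP   >
        [5,6] "on" : NP/PP
        [6,7] "sent" : PP
      [7,8] "a" : (S\N)\NP

S/(S\PP)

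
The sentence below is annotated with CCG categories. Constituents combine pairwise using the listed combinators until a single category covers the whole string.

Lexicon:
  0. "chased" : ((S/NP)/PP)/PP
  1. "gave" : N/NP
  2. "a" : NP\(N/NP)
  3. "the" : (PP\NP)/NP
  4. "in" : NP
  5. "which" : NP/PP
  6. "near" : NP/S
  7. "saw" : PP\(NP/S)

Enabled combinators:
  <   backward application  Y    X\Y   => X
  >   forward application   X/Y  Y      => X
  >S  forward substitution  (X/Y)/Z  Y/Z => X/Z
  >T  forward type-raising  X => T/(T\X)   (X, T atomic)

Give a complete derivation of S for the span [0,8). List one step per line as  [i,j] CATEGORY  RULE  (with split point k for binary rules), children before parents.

[0,8] S   >
  [0,6] S/PP   >S
    [0,5] (S/NP)/PP   >
      [0,1] "chased" : ((S/NP)/PP)/PP
      [1,5] PP   <
        [1,3] NP   <
          [1,2] "gave" : N/NP
          [2,3] "a" : NP\(N/NP)
        [3,5] PP\NP   >
          [3,4] "the" : (PP\NP)/NP
          [4,5] "in" : NP
    [5,6] "which" : NP/PP
  [6,8] PP   <
    [6,7] "near" : NP/S
    [7,8] "saw" : PP\(NP/S)

[0,1] ((S/NP)/PP)/PP  lex  "chased"
[1,2] N/NP  lex  "gave"
[2,3] NP\(N/NP)  lex  "a"
[1,3] NP  <  k=2
[3,4] (PP\NP)/NP  lex  "the"
[4,5] NP  lex  "in"
[3,5] PP\NP  >  k=4
[1,5] PP  <  k=3
[0,5] (S/NP)/PP  >  k=1
[5,6] NP/PP  lex  "which"
[0,6] S/PP  >S  k=5
[6,7] NP/S  lex  "near"
[7,8] PP\(NP/S)  lex  "saw"
[6,8] PP  <  k=7
[0,8] S  >  k=6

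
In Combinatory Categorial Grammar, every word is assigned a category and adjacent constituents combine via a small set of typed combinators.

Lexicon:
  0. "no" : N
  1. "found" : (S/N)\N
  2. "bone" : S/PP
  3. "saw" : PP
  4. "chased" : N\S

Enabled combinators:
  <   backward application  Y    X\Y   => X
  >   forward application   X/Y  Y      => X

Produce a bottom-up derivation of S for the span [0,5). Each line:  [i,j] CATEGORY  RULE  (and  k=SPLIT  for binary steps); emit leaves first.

[0,5] S   >
  [0,2] S/N   <
    [0,1] "no" : N
    [1,2] "found" : (S/N)\N
  [2,5] N   <
    [2,4] S   >
      [2,3] "bone" : S/PP
      [3,4] "saw" : PP
    [4,5] "chased" : N\S

[0,1] N  lex  "no"
[1,2] (S/N)\N  lex  "found"
[0,2] S/N  <  k=1
[2,3] S/PP  lex  "bone"
[3,4] PP  lex  "saw"
[2,4] S  >  k=3
[4,5] N\S  lex  "chased"
[2,5] N  <  k=4
[0,5] S  >  k=2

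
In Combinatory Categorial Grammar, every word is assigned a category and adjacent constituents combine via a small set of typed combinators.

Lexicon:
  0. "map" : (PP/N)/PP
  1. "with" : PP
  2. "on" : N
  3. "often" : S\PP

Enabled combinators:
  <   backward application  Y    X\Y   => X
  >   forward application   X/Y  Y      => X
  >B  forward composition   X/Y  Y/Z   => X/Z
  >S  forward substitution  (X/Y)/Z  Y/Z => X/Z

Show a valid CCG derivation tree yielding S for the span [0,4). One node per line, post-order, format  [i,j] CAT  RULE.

[0,4] S   <
  [0,3] PP   >
    [0,2] PP/N   >
      [0,1] "map" : (PP/N)/PP
      [1,2] "with" : PP
    [2,3] "on" : N
  [3,4] "often" : S\PP

[0,1] (PP/N)/PP  lex  "map"
[1,2] PP  lex  "with"
[0,2] PP/N  >  k=1
[2,3] N  lex  "on"
[0,3] PP  >  k=2
[3,4] S\PP  lex  "often"
[0,4] S  <  k=3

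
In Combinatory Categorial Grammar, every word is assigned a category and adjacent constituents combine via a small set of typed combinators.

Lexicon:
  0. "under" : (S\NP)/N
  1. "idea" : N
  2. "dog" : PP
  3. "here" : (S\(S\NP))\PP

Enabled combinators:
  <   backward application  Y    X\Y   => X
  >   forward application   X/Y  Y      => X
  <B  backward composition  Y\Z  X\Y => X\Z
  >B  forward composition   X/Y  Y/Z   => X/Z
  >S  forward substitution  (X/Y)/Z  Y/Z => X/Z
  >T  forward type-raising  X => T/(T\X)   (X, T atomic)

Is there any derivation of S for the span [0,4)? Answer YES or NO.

[0,4] S   <
  [0,2] S\NP   >
    [0,1] "under" : (S\NP)/N
    [1,2] "idea" : N
  [2,4] S\(S\NP)   <
    [2,3] "dog" : PP
    [3,4] "here" : (S\(S\NP))\PP

YES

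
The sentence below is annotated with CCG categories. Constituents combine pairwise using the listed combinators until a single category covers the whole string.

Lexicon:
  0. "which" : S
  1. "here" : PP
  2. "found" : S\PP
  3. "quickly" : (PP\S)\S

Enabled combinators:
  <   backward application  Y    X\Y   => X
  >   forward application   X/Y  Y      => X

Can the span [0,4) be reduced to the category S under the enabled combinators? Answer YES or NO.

S PP S\PP (PP\S)\S
CKY chart[0,4] = {PP}; S ∉ chart

NO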